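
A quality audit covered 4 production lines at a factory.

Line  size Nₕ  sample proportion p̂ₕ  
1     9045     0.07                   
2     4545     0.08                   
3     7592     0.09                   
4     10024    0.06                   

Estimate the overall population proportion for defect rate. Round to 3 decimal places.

0.073

N = 9045 + 4545 + 7592 + 10024 = 31206.
Overall proportion = Σ (Nₕ/N)·p̂ₕ.
Σ Nₕp̂ₕ = 633.15 + 363.6 + 683.28 + 601.44 = 2281.47.
2281.47 / 31206 = 0.07311... → 0.073.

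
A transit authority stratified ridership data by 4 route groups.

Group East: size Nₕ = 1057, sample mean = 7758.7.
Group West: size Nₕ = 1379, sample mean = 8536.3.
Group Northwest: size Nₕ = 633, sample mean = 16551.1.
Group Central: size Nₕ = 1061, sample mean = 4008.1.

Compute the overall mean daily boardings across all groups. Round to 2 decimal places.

x̄_st = (Σ Nₕx̄ₕ) / (Σ Nₕ) = (1057·7758.7 + 1379·8536.3 + 633·16551.1 + 1061·4008.1) / 4130
= 34701944 / 4130 = 8402.4077... → 8402.41.

8402.41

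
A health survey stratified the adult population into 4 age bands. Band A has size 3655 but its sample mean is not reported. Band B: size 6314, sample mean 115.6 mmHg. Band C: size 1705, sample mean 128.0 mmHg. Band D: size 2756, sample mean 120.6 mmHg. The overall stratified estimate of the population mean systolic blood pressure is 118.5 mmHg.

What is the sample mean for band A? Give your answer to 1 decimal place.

Σ Nₕx̄ₕ = N·μ, so 3655·x̄_A = 14430·118.5 − (6314·115.6 + 1705·128.0 + 2756·120.6).
= 1709955 − 1280512 = 429443.
x̄_A = 429443 / 3655 = 117.495... → 117.5.

117.5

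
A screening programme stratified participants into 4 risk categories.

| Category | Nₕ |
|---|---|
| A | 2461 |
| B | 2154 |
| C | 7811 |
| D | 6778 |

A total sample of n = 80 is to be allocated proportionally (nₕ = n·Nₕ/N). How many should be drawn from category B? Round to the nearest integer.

Share of category B = 2154/19204 = 0.11216.
Allocate 80 × 0.11216 = 8.973... → 9.

9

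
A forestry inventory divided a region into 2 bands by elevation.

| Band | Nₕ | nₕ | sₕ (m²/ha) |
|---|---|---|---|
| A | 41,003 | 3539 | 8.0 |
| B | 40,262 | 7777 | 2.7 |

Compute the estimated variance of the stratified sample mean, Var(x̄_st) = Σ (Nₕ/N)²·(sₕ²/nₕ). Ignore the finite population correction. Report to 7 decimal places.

N = 81265. Term for each stratum: Wₕ²sₕ²/nₕ.
Var(x̄_st) = 0.0046038758 + 0.0002300907 = 0.0048339665 → 0.0048340.

0.0048340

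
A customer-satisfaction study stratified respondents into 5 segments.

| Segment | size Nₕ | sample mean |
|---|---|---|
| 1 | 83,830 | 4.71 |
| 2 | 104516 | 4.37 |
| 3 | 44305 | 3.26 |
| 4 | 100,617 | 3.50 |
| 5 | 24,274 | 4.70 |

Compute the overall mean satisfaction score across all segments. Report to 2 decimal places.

4.09

N = 357542; weights Wₕ = Nₕ/N = (0.2345, 0.2923, 0.1239, 0.2814, 0.0679).
x̄_st = Σ Wₕ·x̄ₕ = 0.2345·4.71 + 0.2923·4.37 + 0.1239·3.26 + 0.2814·3.50 + 0.0679·4.70 ≈ 4.0897...
→ 4.09.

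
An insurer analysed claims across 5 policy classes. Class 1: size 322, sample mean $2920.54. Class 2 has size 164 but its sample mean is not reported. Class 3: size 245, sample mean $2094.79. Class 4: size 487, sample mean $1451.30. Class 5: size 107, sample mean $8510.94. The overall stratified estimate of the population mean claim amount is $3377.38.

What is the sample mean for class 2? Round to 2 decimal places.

8560.59

N = 322 + 164 + 245 + 487 + 107 = 1325.
Overall total = μ·N = 3377.38·1325 = 4475028.5.
Subtract the known strata: 322·2920.54 + 245·2094.79 + 487·1451.30 + 107·8510.94 = 3071091.11.
Remaining total for class 2: 4475028.5 − 3071091.11 = 1403937.39.
Divide by its size: 1403937.39 / 164 = 8560.5938... → 8560.59.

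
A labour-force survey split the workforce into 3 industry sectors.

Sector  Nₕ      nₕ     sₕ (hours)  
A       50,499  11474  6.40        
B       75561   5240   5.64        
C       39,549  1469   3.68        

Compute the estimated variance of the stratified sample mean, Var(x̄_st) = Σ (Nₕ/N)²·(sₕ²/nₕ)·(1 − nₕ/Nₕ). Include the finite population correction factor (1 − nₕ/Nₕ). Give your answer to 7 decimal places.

N = 165609. Term for each stratum: Wₕ²sₕ²/nₕ·(1−nₕ/Nₕ).
Var(x̄_st) = 0.0002565092 + 0.0011760933 + 0.0005062190 = 0.0019388215 → 0.0019388.

0.0019388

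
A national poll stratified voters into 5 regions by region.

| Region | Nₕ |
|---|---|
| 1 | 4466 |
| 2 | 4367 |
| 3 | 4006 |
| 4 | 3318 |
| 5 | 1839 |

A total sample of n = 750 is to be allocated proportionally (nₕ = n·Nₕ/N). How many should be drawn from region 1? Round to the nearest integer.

N = 4466 + 4367 + 4006 + 3318 + 1839 = 17996.
n_1 = 750·4466/17996 = 186.125... → 186.

186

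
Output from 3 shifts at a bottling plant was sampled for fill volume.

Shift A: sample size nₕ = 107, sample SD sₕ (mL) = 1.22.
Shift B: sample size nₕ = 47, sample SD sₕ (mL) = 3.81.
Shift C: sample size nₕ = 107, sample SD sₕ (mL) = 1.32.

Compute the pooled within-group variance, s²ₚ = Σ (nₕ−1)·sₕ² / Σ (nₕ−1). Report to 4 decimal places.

3.9155

A: (107−1)·1.22² = 106·1.4884 = 157.7704
B: (47−1)·3.81² = 46·14.5161 = 667.7406
C: (107−1)·1.32² = 106·1.7424 = 184.6944
Numerator = 1010.2054; denominator = Σ(nₕ−1) = 258.
s²ₚ = 1010.2054/258 = 3.915525... → 3.9155.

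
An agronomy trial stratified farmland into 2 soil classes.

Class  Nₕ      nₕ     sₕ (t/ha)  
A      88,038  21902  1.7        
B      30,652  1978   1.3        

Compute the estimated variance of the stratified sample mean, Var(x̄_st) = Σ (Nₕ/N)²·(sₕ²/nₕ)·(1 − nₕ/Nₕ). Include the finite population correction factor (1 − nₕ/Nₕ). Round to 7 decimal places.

N = 118690; Wₕ = Nₕ/N.
class A: (88038/118690)²·1.7²/21902·(1 − 21902/88038) = 0.0000545373
class B: (30652/118690)²·1.3²/1978·(1 − 1978/30652) = 0.0000533064
Sum = 0.0001078437 → 0.0001078.

0.0001078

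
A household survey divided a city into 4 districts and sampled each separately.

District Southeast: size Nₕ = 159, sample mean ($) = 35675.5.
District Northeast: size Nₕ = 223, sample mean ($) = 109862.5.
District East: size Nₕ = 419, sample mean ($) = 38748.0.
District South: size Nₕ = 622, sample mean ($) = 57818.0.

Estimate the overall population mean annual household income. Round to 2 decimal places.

57884.72

N = 1423; weights Wₕ = Nₕ/N = (0.1117, 0.1567, 0.2944, 0.4371).
x̄_st = Σ Wₕ·x̄ₕ = 0.1117·35675.5 + 0.1567·109862.5 + 0.2944·38748.0 + 0.4371·57818.0 ≈ 57884.7154...
→ 57884.72.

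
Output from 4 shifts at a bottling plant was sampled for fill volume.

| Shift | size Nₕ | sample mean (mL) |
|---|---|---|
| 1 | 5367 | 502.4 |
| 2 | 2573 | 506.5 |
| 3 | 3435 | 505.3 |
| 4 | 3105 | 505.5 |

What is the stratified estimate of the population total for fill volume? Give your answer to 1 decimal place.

1: 5367·502.4 = 2696380.8
2: 2573·506.5 = 1303224.5
3: 3435·505.3 = 1735705.5
4: 3105·505.5 = 1569577.5
τ̂ = Σ Nₕx̄ₕ = 7304888.3.

7304888.3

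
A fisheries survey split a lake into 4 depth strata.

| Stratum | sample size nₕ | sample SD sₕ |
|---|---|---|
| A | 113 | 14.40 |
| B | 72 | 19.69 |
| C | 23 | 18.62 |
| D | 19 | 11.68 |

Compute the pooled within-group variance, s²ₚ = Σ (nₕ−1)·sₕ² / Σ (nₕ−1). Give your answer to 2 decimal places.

272.80

A: (113−1)·14.40² = 112·207.36 = 23224.32
B: (72−1)·19.69² = 71·387.6961 = 27526.4231
C: (23−1)·18.62² = 22·346.7044 = 7627.4968
D: (19−1)·11.68² = 18·136.4224 = 2455.6032
Numerator = 60833.8431; denominator = Σ(nₕ−1) = 223.
s²ₚ = 60833.8431/223 = 272.7975... → 272.80.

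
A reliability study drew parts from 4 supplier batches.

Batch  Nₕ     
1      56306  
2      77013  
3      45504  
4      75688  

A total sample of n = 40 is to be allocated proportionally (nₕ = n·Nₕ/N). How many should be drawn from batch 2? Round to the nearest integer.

Share of batch 2 = 77013/254511 = 0.30259.
Allocate 40 × 0.30259 = 12.104... → 12.

12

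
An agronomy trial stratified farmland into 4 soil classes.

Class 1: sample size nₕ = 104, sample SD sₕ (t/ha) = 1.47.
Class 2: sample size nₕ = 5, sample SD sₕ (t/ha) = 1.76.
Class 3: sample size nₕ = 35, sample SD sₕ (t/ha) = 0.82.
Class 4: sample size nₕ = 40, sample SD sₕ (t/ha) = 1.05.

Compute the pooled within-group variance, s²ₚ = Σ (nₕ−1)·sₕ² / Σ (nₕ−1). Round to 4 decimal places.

Degrees of freedom: 103 + 4 + 34 + 39 = 180.
Σ(nₕ−1)sₕ² = 103·2.1609 + 4·3.0976 + 34·0.6724 + 39·1.1025 = 300.8222.
s²ₚ = 300.8222 / 180 = 1.671234... → 1.6712.

1.6712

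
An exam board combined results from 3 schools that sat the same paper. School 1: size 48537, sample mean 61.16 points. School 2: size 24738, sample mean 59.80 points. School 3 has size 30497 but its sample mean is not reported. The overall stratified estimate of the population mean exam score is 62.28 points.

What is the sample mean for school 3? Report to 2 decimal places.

66.07

N = 48537 + 24738 + 30497 = 103772.
Overall total = μ·N = 62.28·103772 = 6462920.16.
Subtract the known strata: 48537·61.16 + 24738·59.80 = 4447855.32.
Remaining total for school 3: 6462920.16 − 4447855.32 = 2015064.84.
Divide by its size: 2015064.84 / 30497 = 66.0742... → 66.07.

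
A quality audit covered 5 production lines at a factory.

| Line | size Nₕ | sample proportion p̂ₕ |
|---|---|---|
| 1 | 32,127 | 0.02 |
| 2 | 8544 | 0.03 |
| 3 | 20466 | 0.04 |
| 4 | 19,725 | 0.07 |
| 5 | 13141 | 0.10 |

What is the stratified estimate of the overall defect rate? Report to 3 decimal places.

Wₕ = Nₕ/N with N = 94003: 0.3418, 0.0909, 0.2177, 0.2098, 0.1398.
p̂_st = 0.3418·0.02 + 0.0909·0.03 + 0.2177·0.04 + 0.2098·0.07 + 0.1398·0.10 ≈ 0.04694... → 0.047.

0.047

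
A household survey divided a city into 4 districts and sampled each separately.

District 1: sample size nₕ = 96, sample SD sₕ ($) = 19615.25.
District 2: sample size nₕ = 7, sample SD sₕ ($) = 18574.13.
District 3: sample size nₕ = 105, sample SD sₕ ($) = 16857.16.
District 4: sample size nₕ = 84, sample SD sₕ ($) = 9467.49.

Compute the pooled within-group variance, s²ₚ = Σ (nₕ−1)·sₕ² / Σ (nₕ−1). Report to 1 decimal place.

Degrees of freedom: 95 + 6 + 104 + 83 = 288.
Σ(nₕ−1)sₕ² = 95·384758032.5625 + 6·344998305.2569 + 104·284163843.2656 + 83·89633366.9001 = 75614612077.3096.
s²ₚ = 75614612077.3096 / 288 = 262550736.380... → 262550736.4.

262550736.4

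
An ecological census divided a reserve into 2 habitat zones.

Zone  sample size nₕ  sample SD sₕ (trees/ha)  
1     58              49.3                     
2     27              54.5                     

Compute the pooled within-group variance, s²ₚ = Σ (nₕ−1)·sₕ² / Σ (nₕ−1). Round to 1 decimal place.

2599.6

1: (58−1)·49.3² = 57·2430.49 = 138537.93
2: (27−1)·54.5² = 26·2970.25 = 77226.5
Numerator = 215764.43; denominator = Σ(nₕ−1) = 83.
s²ₚ = 215764.43/83 = 2599.571... → 2599.6.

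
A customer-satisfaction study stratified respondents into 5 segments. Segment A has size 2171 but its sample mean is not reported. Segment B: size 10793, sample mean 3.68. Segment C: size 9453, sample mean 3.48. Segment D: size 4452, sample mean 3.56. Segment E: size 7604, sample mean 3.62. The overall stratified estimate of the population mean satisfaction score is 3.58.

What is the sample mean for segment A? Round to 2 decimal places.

3.42

Σ Nₕx̄ₕ = N·μ, so 2171·x̄_A = 34473·3.58 − (10793·3.68 + 9453·3.48 + 4452·3.56 + 7604·3.62).
= 123413.34 − 115990.28 = 7423.06.
x̄_A = 7423.06 / 2171 = 3.4192... → 3.42.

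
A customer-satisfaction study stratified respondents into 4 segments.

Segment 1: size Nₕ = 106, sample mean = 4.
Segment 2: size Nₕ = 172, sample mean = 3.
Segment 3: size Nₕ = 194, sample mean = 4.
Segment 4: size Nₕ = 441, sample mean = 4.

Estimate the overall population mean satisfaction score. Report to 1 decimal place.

N = 913; weights Wₕ = Nₕ/N = (0.1161, 0.1884, 0.2125, 0.4830).
x̄_st = Σ Wₕ·x̄ₕ = 0.1161·4 + 0.1884·3 + 0.2125·4 + 0.4830·4 ≈ 3.812...
→ 3.8.

3.8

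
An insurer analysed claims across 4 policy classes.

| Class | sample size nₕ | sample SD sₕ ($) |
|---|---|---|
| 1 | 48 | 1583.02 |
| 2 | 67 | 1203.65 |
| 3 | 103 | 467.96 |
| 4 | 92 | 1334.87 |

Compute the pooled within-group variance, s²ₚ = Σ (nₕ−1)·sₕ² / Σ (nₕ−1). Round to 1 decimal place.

1300282.1

Degrees of freedom: 47 + 66 + 102 + 91 = 306.
Σ(nₕ−1)sₕ² = 47·2505952.3204 + 66·1448773.3225 + 102·218986.5616 + 91·1781877.9169 = 397886318.0649.
s²ₚ = 397886318.0649 / 306 = 1300282.085... → 1300282.1.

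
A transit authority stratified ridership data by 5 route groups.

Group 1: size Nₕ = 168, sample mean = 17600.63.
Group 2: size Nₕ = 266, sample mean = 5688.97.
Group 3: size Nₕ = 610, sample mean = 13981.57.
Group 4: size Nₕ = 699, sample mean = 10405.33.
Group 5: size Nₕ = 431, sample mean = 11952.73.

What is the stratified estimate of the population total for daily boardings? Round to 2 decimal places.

25423881.86

Estimate total by summing Nₕ·x̄ₕ over strata.
168·17600.63 + 266·5688.97 + 610·13981.57 + 699·10405.33 + 431·11952.73 = 2956905.84 + 1513266.02 + 8528757.7 + 7273325.67 + 5151626.63 = 25423881.86.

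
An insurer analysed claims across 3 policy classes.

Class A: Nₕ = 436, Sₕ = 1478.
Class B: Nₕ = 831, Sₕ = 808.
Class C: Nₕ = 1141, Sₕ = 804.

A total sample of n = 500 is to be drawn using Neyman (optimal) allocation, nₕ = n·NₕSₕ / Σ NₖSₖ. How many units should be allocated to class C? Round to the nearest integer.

Σ NₕSₕ = 436·1478 + 831·808 + 1141·804 = 2233220.
Share for C: 917364/2233220 = 0.41078.
n_C = 500 × 0.41078 = 205.390... → 205.

205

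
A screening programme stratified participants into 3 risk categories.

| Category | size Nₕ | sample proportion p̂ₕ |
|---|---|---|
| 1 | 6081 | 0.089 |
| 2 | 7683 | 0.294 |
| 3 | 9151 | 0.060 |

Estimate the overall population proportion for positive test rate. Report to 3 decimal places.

Wₕ = Nₕ/N with N = 22915: 0.2654, 0.3353, 0.3993.
p̂_st = 0.2654·0.089 + 0.3353·0.294 + 0.3993·0.060 ≈ 0.14615... → 0.146.

0.146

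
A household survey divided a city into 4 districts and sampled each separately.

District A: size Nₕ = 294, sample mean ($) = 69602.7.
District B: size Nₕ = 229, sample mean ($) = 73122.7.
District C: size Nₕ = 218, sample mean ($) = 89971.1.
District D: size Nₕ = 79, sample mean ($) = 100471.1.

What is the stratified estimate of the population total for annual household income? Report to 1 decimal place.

64759208.8

A: 294·69602.7 = 20463193.8
B: 229·73122.7 = 16745098.3
C: 218·89971.1 = 19613699.8
D: 79·100471.1 = 7937216.9
τ̂ = Σ Nₕx̄ₕ = 64759208.8.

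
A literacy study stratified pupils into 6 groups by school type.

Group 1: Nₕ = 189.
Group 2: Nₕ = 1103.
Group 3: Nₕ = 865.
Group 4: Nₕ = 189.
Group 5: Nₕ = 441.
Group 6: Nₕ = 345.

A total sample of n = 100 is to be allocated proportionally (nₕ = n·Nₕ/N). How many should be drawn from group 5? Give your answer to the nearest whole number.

N = 189 + 1103 + 865 + 189 + 441 + 345 = 3132.
n_5 = 100·441/3132 = 14.080... → 14.

14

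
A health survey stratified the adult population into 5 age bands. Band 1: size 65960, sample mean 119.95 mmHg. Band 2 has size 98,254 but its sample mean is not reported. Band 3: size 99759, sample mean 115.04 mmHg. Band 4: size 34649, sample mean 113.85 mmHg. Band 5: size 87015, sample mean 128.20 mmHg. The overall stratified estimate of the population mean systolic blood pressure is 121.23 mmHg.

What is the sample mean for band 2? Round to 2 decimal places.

Σ Nₕx̄ₕ = N·μ, so 98254·x̄_2 = 385637·121.23 − (65960·119.95 + 99759·115.04 + 34649·113.85 + 87015·128.20).
= 46750773.51 − 34488289.01 = 12262484.5.
x̄_2 = 12262484.5 / 98254 = 124.8039... → 124.80.

124.80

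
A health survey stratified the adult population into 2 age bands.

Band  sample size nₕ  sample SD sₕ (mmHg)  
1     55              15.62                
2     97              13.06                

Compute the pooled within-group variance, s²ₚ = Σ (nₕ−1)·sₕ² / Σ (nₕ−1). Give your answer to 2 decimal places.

197.00

1: (55−1)·15.62² = 54·243.9844 = 13175.1576
2: (97−1)·13.06² = 96·170.5636 = 16374.1056
Numerator = 29549.2632; denominator = Σ(nₕ−1) = 150.
s²ₚ = 29549.2632/150 = 196.9951... → 197.00.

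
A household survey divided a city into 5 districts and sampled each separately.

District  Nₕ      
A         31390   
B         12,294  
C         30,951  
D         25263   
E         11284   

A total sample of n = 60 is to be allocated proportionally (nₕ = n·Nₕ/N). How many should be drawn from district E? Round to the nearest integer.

6

Share of district E = 11284/111182 = 0.10149.
Allocate 60 × 0.10149 = 6.089... → 6.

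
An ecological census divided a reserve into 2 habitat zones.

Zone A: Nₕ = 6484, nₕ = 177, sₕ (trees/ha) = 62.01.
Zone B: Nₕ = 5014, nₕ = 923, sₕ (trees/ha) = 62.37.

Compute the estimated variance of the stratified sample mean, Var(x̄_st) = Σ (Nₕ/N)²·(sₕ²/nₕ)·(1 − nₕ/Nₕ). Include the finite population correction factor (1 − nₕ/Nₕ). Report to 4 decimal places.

N = 11498. Term for each stratum: Wₕ²sₕ²/nₕ·(1−nₕ/Nₕ).
Var(x̄_st) = 6.7200333 + 0.6539115 = 7.3739448 → 7.3739.

7.3739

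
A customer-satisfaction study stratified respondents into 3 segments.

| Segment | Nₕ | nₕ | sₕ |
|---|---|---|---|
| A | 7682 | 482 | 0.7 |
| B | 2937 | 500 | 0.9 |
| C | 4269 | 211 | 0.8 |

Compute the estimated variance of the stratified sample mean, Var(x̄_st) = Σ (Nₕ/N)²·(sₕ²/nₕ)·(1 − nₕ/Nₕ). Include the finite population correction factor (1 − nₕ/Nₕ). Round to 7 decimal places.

0.0005431

N = 14888; Wₕ = Nₕ/N.
segment A: (7682/14888)²·0.7²/482·(1 − 482/7682) = 0.0002536782
segment B: (2937/14888)²·0.9²/500·(1 − 500/2937) = 0.0000523121
segment C: (4269/14888)²·0.8²/211·(1 − 211/4269) = 0.0002370626
Sum = 0.0005430528 → 0.0005431.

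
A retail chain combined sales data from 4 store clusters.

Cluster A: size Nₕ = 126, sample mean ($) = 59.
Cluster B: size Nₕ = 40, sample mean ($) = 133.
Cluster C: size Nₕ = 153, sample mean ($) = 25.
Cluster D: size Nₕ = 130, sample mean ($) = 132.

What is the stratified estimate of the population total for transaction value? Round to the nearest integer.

33739

A: 126·59 = 7434
B: 40·133 = 5320
C: 153·25 = 3825
D: 130·132 = 17160
τ̂ = Σ Nₕx̄ₕ = 33739.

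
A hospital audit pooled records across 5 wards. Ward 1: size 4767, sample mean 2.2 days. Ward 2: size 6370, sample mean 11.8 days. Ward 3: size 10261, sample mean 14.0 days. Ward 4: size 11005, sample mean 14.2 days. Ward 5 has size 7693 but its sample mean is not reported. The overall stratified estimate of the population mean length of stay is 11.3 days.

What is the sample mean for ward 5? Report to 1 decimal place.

8.8

N = 4767 + 6370 + 10261 + 11005 + 7693 = 40096.
Overall total = μ·N = 11.3·40096 = 453084.8.
Subtract the known strata: 4767·2.2 + 6370·11.8 + 10261·14.0 + 11005·14.2 = 385578.4.
Remaining total for ward 5: 453084.8 − 385578.4 = 67506.4.
Divide by its size: 67506.4 / 7693 = 8.775... → 8.8.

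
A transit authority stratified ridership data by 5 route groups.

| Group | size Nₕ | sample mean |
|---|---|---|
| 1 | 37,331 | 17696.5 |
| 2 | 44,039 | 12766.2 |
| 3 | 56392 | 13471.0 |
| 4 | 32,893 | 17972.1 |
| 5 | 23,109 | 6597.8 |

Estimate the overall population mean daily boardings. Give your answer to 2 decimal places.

14069.28

x̄_st = (Σ Nₕx̄ₕ) / (Σ Nₕ) = (37331·17696.5 + 44039·12766.2 + 56392·13471.0 + 32893·17972.1 + 23109·6597.8) / 193764
= 2726120200.8 / 193764 = 14069.2812... → 14069.28.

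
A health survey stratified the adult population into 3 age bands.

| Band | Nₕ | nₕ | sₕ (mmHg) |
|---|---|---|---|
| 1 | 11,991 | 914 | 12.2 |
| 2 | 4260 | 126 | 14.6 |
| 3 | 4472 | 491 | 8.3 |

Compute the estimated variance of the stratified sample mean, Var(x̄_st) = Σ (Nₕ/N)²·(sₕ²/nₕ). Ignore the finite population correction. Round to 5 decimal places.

N = 20723. Term for each stratum: Wₕ²sₕ²/nₕ.
Var(x̄_st) = 0.05452291 + 0.07149063 + 0.00653391 = 0.13254744 → 0.13255.

0.13255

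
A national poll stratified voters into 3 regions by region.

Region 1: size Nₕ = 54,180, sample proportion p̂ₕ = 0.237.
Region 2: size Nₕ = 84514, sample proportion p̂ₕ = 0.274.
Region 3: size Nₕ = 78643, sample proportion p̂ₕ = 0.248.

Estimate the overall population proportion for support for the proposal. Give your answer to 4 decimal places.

0.2554

N = 54180 + 84514 + 78643 = 217337.
Overall proportion = Σ (Nₕ/N)·p̂ₕ.
Σ Nₕp̂ₕ = 12840.66 + 23156.836 + 19503.464 = 55500.96.
55500.96 / 217337 = 0.255368... → 0.2554.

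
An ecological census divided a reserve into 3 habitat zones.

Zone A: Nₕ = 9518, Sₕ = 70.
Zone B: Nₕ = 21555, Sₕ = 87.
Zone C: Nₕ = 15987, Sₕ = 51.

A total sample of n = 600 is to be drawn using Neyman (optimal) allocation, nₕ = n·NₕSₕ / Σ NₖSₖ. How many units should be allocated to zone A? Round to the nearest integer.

119

Σ NₕSₕ = 9518·70 + 21555·87 + 15987·51 = 3356882.
Share for A: 666260/3356882 = 0.19848.
n_A = 600 × 0.19848 = 119.086... → 119.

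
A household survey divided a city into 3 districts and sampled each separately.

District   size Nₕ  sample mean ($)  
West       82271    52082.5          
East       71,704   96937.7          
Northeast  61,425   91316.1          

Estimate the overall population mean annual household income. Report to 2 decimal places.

x̄_st = (Σ Nₕx̄ₕ) / (Σ Nₕ) = (82271·52082.5 + 71704·96937.7 + 61425·91316.1) / 215400
= 16844791640.8 / 215400 = 78202.3753... → 78202.38.

78202.38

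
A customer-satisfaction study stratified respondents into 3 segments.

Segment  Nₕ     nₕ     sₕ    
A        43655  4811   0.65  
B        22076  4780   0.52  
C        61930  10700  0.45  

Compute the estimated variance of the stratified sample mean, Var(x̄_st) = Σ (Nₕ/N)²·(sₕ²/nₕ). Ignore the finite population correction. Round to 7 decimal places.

0.0000164

N = 127661; Wₕ = Nₕ/N.
segment A: (43655/127661)²·0.65²/4811 = 0.0000102693
segment B: (22076/127661)²·0.52²/4780 = 0.0000016916
segment C: (61930/127661)²·0.45²/10700 = 0.0000044538
Sum = 0.0000164147 → 0.0000164.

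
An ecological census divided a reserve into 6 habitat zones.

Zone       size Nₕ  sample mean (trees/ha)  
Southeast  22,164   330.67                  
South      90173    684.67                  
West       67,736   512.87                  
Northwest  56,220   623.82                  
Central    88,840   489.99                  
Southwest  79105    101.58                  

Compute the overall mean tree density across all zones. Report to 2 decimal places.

471.12

N = 22164 + 90173 + 67736 + 56220 + 88840 + 79105 = 404238.
Overall mean = Σ (Nₕ/N)·x̄ₕ — weight by population share, not a simple average.
Σ Nₕx̄ₕ = 22164·330.67 + 90173·684.67 + 67736·512.87 + 56220·623.82 + 88840·489.99 + 79105·101.58 = 7328969.88 + 61738747.91 + 34739762.32 + 35071160.4 + 43530711.6 + 8035485.9 = 190444838.01.
Divide by N: 190444838.01 / 404238 = 471.1206... → 471.12.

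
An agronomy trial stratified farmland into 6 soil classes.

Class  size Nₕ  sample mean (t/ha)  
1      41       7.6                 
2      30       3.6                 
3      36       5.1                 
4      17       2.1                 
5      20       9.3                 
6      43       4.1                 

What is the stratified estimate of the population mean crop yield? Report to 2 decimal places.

5.35

N = 41 + 30 + 36 + 17 + 20 + 43 = 187.
The stratified mean weights each stratum mean by its population share Nₕ/N.
Σ Nₕx̄ₕ = 41·7.6 + 30·3.6 + 36·5.1 + 17·2.1 + 20·9.3 + 43·4.1 = 311.6 + 108 + 183.6 + 35.7 + 186 + 176.3 = 1001.2.
Divide by N: 1001.2 / 187 = 5.3540... → 5.35.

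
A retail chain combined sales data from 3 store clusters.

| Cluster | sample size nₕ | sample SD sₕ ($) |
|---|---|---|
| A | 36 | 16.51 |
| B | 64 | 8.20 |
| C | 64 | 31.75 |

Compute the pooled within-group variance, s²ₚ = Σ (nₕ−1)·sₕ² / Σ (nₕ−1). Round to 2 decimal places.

480.03

Degrees of freedom: 35 + 63 + 63 = 161.
Σ(nₕ−1)sₕ² = 35·272.5801 + 63·67.24 + 63·1008.0625 = 77284.361.
s²ₚ = 77284.361 / 161 = 480.0271... → 480.03.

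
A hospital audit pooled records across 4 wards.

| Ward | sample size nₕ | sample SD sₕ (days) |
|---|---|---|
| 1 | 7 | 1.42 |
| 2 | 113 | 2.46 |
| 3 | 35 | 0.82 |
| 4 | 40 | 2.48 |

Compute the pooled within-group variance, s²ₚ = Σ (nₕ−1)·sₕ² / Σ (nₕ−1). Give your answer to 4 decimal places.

4.9875

1: (7−1)·1.42² = 6·2.0164 = 12.0984
2: (113−1)·2.46² = 112·6.0516 = 677.7792
3: (35−1)·0.82² = 34·0.6724 = 22.8616
4: (40−1)·2.48² = 39·6.1504 = 239.8656
Numerator = 952.6048; denominator = Σ(nₕ−1) = 191.
s²ₚ = 952.6048/191 = 4.987460... → 4.9875.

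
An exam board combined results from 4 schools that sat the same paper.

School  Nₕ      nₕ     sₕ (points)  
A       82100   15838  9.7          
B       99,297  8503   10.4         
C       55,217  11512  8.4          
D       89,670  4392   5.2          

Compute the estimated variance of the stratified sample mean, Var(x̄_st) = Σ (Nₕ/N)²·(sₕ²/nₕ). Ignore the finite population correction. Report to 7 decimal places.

N = 326284. Term for each stratum: Wₕ²sₕ²/nₕ.
Var(x̄_st) = 0.0003761299 + 0.0011780811 + 0.0001755342 + 0.0004649938 = 0.0021947391 → 0.0021947.

0.0021947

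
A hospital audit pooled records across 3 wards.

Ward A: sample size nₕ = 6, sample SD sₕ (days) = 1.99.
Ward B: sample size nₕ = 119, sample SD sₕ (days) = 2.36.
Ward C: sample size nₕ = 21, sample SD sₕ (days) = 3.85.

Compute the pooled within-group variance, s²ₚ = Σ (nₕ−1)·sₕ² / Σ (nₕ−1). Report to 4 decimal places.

A: (6−1)·1.99² = 5·3.9601 = 19.8005
B: (119−1)·2.36² = 118·5.5696 = 657.2128
C: (21−1)·3.85² = 20·14.8225 = 296.45
Numerator = 973.4633; denominator = Σ(nₕ−1) = 143.
s²ₚ = 973.4633/143 = 6.807436... → 6.8074.

6.8074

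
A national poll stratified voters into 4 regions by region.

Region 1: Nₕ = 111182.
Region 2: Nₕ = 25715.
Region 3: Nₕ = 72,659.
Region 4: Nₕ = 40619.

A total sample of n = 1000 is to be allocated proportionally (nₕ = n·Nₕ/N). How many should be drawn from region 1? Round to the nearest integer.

444

Share of region 1 = 111182/250175 = 0.44442.
Allocate 1000 × 0.44442 = 444.417... → 444.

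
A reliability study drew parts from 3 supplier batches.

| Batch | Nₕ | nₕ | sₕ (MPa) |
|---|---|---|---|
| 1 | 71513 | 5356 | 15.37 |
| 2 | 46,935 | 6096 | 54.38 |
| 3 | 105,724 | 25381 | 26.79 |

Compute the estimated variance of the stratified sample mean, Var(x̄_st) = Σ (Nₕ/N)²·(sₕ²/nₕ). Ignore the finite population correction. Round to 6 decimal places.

0.032043

N = 224172; Wₕ = Nₕ/N.
batch 1: (71513/224172)²·15.37²/5356 = 0.004488636
batch 2: (46935/224172)²·54.38²/6096 = 0.021264950
batch 3: (105724/224172)²·26.79²/25381 = 0.006289573
Sum = 0.032043159 → 0.032043.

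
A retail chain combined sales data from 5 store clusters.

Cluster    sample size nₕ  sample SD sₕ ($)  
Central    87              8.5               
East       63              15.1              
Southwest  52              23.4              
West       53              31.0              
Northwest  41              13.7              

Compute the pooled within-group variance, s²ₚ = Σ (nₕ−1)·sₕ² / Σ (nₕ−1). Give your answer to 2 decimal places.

Central: (87−1)·8.5² = 86·72.25 = 6213.5
East: (63−1)·15.1² = 62·228.01 = 14136.62
Southwest: (52−1)·23.4² = 51·547.56 = 27925.56
West: (53−1)·31.0² = 52·961 = 49972
Northwest: (41−1)·13.7² = 40·187.69 = 7507.6
Numerator = 105755.28; denominator = Σ(nₕ−1) = 291.
s²ₚ = 105755.28/291 = 363.4202... → 363.42.

363.42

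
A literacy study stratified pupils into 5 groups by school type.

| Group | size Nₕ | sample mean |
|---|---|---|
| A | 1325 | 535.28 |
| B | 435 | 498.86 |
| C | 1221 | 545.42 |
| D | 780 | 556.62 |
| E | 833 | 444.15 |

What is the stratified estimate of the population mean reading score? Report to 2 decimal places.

N = 4594; weights Wₕ = Nₕ/N = (0.2884, 0.0947, 0.2658, 0.1698, 0.1813).
x̄_st = Σ Wₕ·x̄ₕ = 0.2884·535.28 + 0.0947·498.86 + 0.2658·545.42 + 0.1698·556.62 + 0.1813·444.15 ≈ 521.6257...
→ 521.63.

521.63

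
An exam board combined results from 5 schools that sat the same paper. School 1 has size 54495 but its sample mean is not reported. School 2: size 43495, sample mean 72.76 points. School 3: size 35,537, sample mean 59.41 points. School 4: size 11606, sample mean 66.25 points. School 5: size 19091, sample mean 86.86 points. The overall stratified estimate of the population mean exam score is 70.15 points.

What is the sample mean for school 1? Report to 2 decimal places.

70.05

N = 54495 + 43495 + 35537 + 11606 + 19091 = 164224.
Overall total = μ·N = 70.15·164224 = 11520313.6.
Subtract the known strata: 43495·72.76 + 35537·59.41 + 11606·66.25 + 19091·86.86 = 7703091.13.
Remaining total for school 1: 11520313.6 − 7703091.13 = 3817222.47.
Divide by its size: 3817222.47 / 54495 = 70.0472... → 70.05.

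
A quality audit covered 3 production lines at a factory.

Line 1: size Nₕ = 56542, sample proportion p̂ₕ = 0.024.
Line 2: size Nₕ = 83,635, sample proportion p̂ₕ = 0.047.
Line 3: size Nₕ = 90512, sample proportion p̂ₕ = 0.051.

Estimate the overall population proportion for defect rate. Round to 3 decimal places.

N = 56542 + 83635 + 90512 = 230689.
Overall proportion = Σ (Nₕ/N)·p̂ₕ.
Σ Nₕp̂ₕ = 1357.008 + 3930.845 + 4616.112 = 9903.965.
9903.965 / 230689 = 0.04293... → 0.043.

0.043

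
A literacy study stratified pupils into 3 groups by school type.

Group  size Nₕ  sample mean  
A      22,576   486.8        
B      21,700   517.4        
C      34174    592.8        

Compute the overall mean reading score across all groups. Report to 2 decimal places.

541.44

N = 78450; weights Wₕ = Nₕ/N = (0.2878, 0.2766, 0.4356).
x̄_st = Σ Wₕ·x̄ₕ = 0.2878·486.8 + 0.2766·517.4 + 0.4356·592.8 ≈ 541.4394...
→ 541.44.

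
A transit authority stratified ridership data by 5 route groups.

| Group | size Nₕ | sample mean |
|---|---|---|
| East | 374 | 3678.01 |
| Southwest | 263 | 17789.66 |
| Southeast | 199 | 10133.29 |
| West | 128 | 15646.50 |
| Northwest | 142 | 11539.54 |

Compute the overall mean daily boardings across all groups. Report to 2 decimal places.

N = 1106; weights Wₕ = Nₕ/N = (0.3382, 0.2378, 0.1799, 0.1157, 0.1284).
x̄_st = Σ Wₕ·x̄ₕ = 0.3382·3678.01 + 0.2378·17789.66 + 0.1799·10133.29 + 0.1157·15646.50 + 0.1284·11539.54 ≈ 10589.6453...
→ 10589.65.

10589.65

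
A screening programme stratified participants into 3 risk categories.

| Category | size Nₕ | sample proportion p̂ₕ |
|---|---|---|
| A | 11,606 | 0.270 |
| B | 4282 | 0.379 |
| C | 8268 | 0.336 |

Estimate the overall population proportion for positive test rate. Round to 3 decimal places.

N = 11606 + 4282 + 8268 = 24156.
Overall proportion = Σ (Nₕ/N)·p̂ₕ.
Σ Nₕp̂ₕ = 3133.62 + 1622.878 + 2778.048 = 7534.546.
7534.546 / 24156 = 0.31191... → 0.312.

0.312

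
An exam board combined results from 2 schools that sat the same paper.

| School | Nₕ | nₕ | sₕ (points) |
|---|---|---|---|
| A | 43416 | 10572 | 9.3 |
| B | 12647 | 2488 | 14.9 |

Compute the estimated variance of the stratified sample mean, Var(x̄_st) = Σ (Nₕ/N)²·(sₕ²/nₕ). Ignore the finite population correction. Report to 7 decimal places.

0.0094472

N = 56063. Term for each stratum: Wₕ²sₕ²/nₕ.
Var(x̄_st) = 0.0049063180 + 0.0045409271 = 0.0094472451 → 0.0094472.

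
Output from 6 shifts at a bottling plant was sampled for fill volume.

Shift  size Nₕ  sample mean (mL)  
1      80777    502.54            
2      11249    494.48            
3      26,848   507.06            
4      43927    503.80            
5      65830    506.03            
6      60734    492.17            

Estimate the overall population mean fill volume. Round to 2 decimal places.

N = 80777 + 11249 + 26848 + 43927 + 65830 + 60734 = 289365.
Overall mean = Σ (Nₕ/N)·x̄ₕ — weight by population share, not a simple average.
Σ Nₕx̄ₕ = 80777·502.54 + 11249·494.48 + 26848·507.06 + 43927·503.80 + 65830·506.03 + 60734·492.17 = 40593673.58 + 5562405.52 + 13613546.88 + 22130422.6 + 33311954.9 + 29891452.78 = 145103456.26.
Divide by N: 145103456.26 / 289365 = 501.4548... → 501.45.

501.45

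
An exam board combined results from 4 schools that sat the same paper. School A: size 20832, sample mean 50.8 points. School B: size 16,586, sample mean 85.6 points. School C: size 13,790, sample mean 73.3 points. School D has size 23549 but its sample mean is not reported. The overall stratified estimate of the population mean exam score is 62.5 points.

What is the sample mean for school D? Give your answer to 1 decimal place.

Σ Nₕx̄ₕ = N·μ, so 23549·x̄_D = 74757·62.5 − (20832·50.8 + 16586·85.6 + 13790·73.3).
= 4672312.5 − 3488834.2 = 1183478.3.
x̄_D = 1183478.3 / 23549 = 50.256... → 50.3.

50.3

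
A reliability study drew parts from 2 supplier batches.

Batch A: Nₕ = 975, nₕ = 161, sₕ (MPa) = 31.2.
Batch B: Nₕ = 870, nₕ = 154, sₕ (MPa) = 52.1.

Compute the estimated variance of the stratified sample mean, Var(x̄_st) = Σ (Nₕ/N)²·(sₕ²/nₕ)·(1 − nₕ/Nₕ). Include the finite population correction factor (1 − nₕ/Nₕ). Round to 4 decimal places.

4.6352

N = 1845. Term for each stratum: Wₕ²sₕ²/nₕ·(1−nₕ/Nₕ).
Var(x̄_st) = 1.4096769 + 3.2254793 = 4.6351562 → 4.6352.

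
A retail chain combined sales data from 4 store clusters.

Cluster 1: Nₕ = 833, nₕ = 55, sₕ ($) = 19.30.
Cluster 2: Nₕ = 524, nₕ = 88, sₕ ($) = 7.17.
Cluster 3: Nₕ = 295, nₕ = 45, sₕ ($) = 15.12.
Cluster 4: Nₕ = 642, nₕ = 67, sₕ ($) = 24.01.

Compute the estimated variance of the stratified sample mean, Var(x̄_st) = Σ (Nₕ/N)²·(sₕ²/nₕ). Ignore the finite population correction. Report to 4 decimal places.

N = 2294; Wₕ = Nₕ/N.
cluster 1: (833/2294)²·19.30²/55 = 0.8930075
cluster 2: (524/2294)²·7.17²/88 = 0.0304812
cluster 3: (295/2294)²·15.12²/45 = 0.0840133
cluster 4: (642/2294)²·24.01²/67 = 0.6738958
Sum = 1.6813978 → 1.6814.

1.6814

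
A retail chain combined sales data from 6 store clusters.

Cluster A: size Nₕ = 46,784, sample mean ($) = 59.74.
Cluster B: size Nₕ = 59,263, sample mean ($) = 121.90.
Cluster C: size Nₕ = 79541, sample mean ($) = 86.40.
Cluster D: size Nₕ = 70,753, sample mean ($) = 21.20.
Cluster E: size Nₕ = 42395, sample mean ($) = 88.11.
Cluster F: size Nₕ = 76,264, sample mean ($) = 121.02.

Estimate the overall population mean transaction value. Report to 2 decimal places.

N = 375000; weights Wₕ = Nₕ/N = (0.1248, 0.1580, 0.2121, 0.1887, 0.1131, 0.2034).
x̄_st = Σ Wₕ·x̄ₕ = 0.1248·59.74 + 0.1580·121.90 + 0.2121·86.40 + 0.1887·21.20 + 0.1131·88.11 + 0.2034·121.02 ≈ 83.6166...
→ 83.62.

83.62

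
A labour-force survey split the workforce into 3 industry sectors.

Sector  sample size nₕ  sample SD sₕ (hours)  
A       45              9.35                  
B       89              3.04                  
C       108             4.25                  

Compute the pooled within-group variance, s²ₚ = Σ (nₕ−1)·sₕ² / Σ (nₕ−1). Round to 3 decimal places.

Degrees of freedom: 44 + 88 + 107 = 239.
Σ(nₕ−1)sₕ² = 44·87.4225 + 88·9.2416 + 107·18.0625 = 6592.5383.
s²ₚ = 6592.5383 / 239 = 27.58384... → 27.584.

27.584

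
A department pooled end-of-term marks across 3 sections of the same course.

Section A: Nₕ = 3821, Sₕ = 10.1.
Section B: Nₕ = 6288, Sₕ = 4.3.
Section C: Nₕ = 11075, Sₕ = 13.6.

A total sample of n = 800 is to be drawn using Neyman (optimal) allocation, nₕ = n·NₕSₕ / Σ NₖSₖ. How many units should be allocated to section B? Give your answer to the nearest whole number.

100

A: NₕSₕ = 3821·10.1 = 38592.1
B: NₕSₕ = 6288·4.3 = 27038.4
C: NₕSₕ = 11075·13.6 = 150620
Σ NₕSₕ = 216250.5.
n_B = 800·27038.4/216250.5 = 100.026... → 100.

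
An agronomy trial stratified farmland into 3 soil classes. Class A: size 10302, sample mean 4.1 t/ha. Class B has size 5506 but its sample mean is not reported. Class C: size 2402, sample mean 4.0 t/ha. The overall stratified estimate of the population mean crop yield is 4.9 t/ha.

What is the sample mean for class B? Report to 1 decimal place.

Σ Nₕx̄ₕ = N·μ, so 5506·x̄_B = 18210·4.9 − (10302·4.1 + 2402·4.0).
= 89229 − 51846.2 = 37382.8.
x̄_B = 37382.8 / 5506 = 6.789... → 6.8.

6.8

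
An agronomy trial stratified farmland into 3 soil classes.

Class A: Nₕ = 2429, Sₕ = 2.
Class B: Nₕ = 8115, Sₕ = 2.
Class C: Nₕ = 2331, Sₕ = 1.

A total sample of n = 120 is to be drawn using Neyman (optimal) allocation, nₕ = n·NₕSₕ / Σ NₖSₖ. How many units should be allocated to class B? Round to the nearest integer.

Σ NₕSₕ = 2429·2 + 8115·2 + 2331·1 = 23419.
Share for B: 16230/23419 = 0.69303.
n_B = 120 × 0.69303 = 83.163... → 83.

83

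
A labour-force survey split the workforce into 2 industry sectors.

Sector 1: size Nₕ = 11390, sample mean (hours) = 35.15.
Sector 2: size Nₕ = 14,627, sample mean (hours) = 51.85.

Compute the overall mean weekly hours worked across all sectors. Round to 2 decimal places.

x̄_st = (Σ Nₕx̄ₕ) / (Σ Nₕ) = (11390·35.15 + 14627·51.85) / 26017
= 1158768.45 / 26017 = 44.5389... → 44.54.

44.54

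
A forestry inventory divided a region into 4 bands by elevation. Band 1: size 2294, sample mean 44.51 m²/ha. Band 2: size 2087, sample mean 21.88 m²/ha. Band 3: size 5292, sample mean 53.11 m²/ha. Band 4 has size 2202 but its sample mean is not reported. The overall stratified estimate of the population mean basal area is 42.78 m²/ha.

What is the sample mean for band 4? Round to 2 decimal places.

N = 2294 + 2087 + 5292 + 2202 = 11875.
Overall total = μ·N = 42.78·11875 = 508012.5.
Subtract the known strata: 2294·44.51 + 2087·21.88 + 5292·53.11 = 428827.62.
Remaining total for band 4: 508012.5 − 428827.62 = 79184.88.
Divide by its size: 79184.88 / 2202 = 35.9604... → 35.96.

35.96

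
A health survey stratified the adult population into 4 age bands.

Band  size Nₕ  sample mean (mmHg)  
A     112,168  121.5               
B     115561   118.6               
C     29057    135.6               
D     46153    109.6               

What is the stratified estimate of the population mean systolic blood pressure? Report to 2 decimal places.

N = 112168 + 115561 + 29057 + 46153 = 302939.
Overall mean = Σ (Nₕ/N)·x̄ₕ — weight by population share, not a simple average.
Σ Nₕx̄ₕ = 112168·121.5 + 115561·118.6 + 29057·135.6 + 46153·109.6 = 13628412 + 13705534.6 + 3940129.2 + 5058368.8 = 36332444.6.
Divide by N: 36332444.6 / 302939 = 119.9332... → 119.93.

119.93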